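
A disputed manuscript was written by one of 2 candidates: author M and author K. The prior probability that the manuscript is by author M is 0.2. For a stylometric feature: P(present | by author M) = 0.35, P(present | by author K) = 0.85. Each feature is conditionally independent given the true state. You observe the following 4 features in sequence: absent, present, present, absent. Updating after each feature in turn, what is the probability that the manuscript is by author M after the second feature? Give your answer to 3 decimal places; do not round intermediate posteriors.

Each posterior becomes the prior for the next update.
After 'absent': P(author M) = 0.65·0.2000 / (0.65·0.2000 + 0.15·0.8000) ≈ 0.5200
After 'present': P(author M) = 0.35·0.5200 / (0.35·0.5200 + 0.85·0.4800) ≈ 0.3085

0.308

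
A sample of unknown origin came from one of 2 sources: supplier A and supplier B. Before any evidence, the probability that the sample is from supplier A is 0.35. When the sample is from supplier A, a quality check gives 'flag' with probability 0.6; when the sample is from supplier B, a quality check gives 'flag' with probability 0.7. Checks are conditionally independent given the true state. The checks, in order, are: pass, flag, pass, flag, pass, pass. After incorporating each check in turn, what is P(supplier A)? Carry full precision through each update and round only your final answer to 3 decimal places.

0.556

After 'pass': P(supplier A) = 0.4·0.3500 / (0.4·0.3500 + 0.3·0.6500) ≈ 0.4179
After 'flag': P(supplier A) = 0.6·0.4179 / (0.6·0.4179 + 0.7·0.5821) ≈ 0.3810
After 'pass': P(supplier A) = 0.4·0.3810 / (0.4·0.3810 + 0.3·0.6190) ≈ 0.4507
After 'flag': P(supplier A) = 0.6·0.4507 / (0.6·0.4507 + 0.7·0.5493) ≈ 0.4129
After 'pass': P(supplier A) = 0.4·0.4129 / (0.4·0.4129 + 0.3·0.5871) ≈ 0.4839
After 'pass': P(supplier A) = 0.4·0.4839 / (0.4·0.4839 + 0.3·0.5161) ≈ 0.5556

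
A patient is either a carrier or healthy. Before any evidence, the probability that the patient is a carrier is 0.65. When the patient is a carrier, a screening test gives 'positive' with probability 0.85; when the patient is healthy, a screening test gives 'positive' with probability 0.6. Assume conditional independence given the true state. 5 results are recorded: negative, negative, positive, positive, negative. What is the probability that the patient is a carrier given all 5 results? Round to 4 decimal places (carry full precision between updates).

After 'negative': P(carrier) = 0.15·0.6500 / (0.15·0.6500 + 0.4·0.3500) ≈ 0.4105
After 'negative': P(carrier) = 0.15·0.4105 / (0.15·0.4105 + 0.4·0.5895) ≈ 0.2071
After 'positive': P(carrier) = 0.85·0.2071 / (0.85·0.2071 + 0.6·0.7929) ≈ 0.2701
After 'positive': P(carrier) = 0.85·0.2701 / (0.85·0.2701 + 0.6·0.7299) ≈ 0.3439
After 'negative': P(carrier) = 0.15·0.3439 / (0.15·0.3439 + 0.4·0.6561) ≈ 0.1643

0.1643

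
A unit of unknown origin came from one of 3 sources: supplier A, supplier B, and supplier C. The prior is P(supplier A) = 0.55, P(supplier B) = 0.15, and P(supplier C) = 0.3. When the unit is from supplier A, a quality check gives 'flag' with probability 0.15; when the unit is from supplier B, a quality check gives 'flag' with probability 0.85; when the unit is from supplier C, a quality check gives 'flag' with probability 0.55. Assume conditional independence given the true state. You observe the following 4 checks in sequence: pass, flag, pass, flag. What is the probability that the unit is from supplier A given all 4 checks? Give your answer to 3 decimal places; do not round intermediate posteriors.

0.300

After 'pass': normaliser = 0.85·0.5500 + 0.15·0.1500 + 0.45·0.3000; P(supplier A) ≈ 0.7480, P(supplier B) ≈ 0.0360, P(supplier C) ≈ 0.2160
After 'flag': normaliser = 0.15·0.7480 + 0.85·0.0360 + 0.55·0.2160; P(supplier A) ≈ 0.4289, P(supplier B) ≈ 0.1170, P(supplier C) ≈ 0.4541
After 'pass': normaliser = 0.85·0.4289 + 0.15·0.1170 + 0.45·0.4541; P(supplier A) ≈ 0.6216, P(supplier B) ≈ 0.0299, P(supplier C) ≈ 0.3485
After 'flag': normaliser = 0.15·0.6216 + 0.85·0.0299 + 0.55·0.3485; P(supplier A) ≈ 0.3005, P(supplier B) ≈ 0.0819, P(supplier C) ≈ 0.6176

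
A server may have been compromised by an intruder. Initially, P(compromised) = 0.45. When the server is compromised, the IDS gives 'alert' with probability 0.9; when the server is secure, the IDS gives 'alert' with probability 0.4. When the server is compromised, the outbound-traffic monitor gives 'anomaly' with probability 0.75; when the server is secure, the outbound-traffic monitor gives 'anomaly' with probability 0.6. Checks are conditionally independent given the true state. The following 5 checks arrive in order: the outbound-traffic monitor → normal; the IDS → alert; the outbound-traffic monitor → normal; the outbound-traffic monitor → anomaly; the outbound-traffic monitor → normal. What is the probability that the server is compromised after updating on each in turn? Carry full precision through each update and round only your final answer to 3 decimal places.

After the outbound-traffic monitor='normal': P(compromised) = 0.25·0.4500 / (0.25·0.4500 + 0.4·0.5500) ≈ 0.3383
After the IDS='alert': P(compromised) = 0.9·0.3383 / (0.9·0.3383 + 0.4·0.6617) ≈ 0.5350
After the outbound-traffic monitor='normal': P(compromised) = 0.25·0.5350 / (0.25·0.5350 + 0.4·0.4650) ≈ 0.4183
After the outbound-traffic monitor='anomaly': P(compromised) = 0.75·0.4183 / (0.75·0.4183 + 0.6·0.5817) ≈ 0.4734
After the outbound-traffic monitor='normal': P(compromised) = 0.25·0.4734 / (0.25·0.4734 + 0.4·0.5266) ≈ 0.3597

0.360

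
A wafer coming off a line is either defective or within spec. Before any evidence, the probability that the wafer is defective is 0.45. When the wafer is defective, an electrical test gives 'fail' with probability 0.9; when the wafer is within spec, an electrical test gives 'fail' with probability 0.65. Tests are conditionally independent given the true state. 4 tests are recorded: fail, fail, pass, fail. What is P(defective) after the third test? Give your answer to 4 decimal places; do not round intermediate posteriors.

0.3095

After 'fail': P(defective) = 0.9·0.4500 / (0.9·0.4500 + 0.65·0.5500) ≈ 0.5311
After 'fail': P(defective) = 0.9·0.5311 / (0.9·0.5311 + 0.65·0.4689) ≈ 0.6107
After 'pass': P(defective) = 0.1·0.6107 / (0.1·0.6107 + 0.35·0.3893) ≈ 0.3095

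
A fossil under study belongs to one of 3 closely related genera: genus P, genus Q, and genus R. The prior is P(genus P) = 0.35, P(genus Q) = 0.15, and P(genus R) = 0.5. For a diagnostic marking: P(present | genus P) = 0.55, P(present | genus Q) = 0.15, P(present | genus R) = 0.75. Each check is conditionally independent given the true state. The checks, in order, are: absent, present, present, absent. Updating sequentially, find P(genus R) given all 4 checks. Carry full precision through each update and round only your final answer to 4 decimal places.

Each posterior becomes the prior for the next update.
After 'absent': normaliser = 0.45·0.3500 + 0.85·0.1500 + 0.25·0.5000; P(genus P) ≈ 0.3841, P(genus Q) ≈ 0.3110, P(genus R) ≈ 0.3049
After 'present': normaliser = 0.55·0.3841 + 0.15·0.3110 + 0.75·0.3049; P(genus P) ≈ 0.4342, P(genus Q) ≈ 0.0959, P(genus R) ≈ 0.4699
After 'present': normaliser = 0.55·0.4342 + 0.15·0.0959 + 0.75·0.4699; P(genus P) ≈ 0.3943, P(genus Q) ≈ 0.0237, P(genus R) ≈ 0.5819
After 'absent': normaliser = 0.45·0.3943 + 0.85·0.0237 + 0.25·0.5819; P(genus P) ≈ 0.5172, P(genus Q) ≈ 0.0588, P(genus R) ≈ 0.4240

0.4240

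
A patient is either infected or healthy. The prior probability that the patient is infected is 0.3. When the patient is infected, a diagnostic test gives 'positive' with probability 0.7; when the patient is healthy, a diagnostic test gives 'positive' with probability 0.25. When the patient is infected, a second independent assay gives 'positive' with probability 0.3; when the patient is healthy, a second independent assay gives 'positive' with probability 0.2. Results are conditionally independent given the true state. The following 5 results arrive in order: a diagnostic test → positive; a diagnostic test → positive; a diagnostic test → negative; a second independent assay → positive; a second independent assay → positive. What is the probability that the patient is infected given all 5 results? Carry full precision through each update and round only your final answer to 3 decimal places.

0.751

After a diagnostic test='positive': P(infected) = 0.7·0.3000 / (0.7·0.3000 + 0.25·0.7000) ≈ 0.5455
After a diagnostic test='positive': P(infected) = 0.7·0.5455 / (0.7·0.5455 + 0.25·0.4545) ≈ 0.7706
After a diagnostic test='negative': P(infected) = 0.3·0.7706 / (0.3·0.7706 + 0.75·0.2294) ≈ 0.5734
After a second independent assay='positive': P(infected) = 0.3·0.5734 / (0.3·0.5734 + 0.2·0.4266) ≈ 0.6684
After a second independent assay='positive': P(infected) = 0.3·0.6684 / (0.3·0.6684 + 0.2·0.3316) ≈ 0.7515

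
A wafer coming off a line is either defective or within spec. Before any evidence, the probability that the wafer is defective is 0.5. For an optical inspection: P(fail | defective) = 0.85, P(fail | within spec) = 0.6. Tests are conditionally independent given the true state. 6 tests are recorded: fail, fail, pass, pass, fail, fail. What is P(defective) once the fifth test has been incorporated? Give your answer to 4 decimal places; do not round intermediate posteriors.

After 'fail': P(defective) = 0.85·0.5000 / (0.85·0.5000 + 0.6·0.5000) ≈ 0.5862
After 'fail': P(defective) = 0.85·0.5862 / (0.85·0.5862 + 0.6·0.4138) ≈ 0.6674
After 'pass': P(defective) = 0.15·0.6674 / (0.15·0.6674 + 0.4·0.3326) ≈ 0.4294
After 'pass': P(defective) = 0.15·0.4294 / (0.15·0.4294 + 0.4·0.5706) ≈ 0.2201
After 'fail': P(defective) = 0.85·0.2201 / (0.85·0.2201 + 0.6·0.7799) ≈ 0.2856

0.2856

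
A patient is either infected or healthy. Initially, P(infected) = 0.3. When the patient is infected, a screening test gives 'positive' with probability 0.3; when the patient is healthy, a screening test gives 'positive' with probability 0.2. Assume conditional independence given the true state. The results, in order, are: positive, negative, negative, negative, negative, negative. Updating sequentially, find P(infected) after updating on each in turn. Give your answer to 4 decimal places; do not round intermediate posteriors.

0.2480

After 'positive': P(infected) = 0.3·0.3000 / (0.3·0.3000 + 0.2·0.7000) ≈ 0.3913
After 'negative': P(infected) = 0.7·0.3913 / (0.7·0.3913 + 0.8·0.6087) ≈ 0.3600
After 'negative': P(infected) = 0.7·0.3600 / (0.7·0.3600 + 0.8·0.6400) ≈ 0.3298
After 'negative': P(infected) = 0.7·0.3298 / (0.7·0.3298 + 0.8·0.6702) ≈ 0.3010
After 'negative': P(infected) = 0.7·0.3010 / (0.7·0.3010 + 0.8·0.6990) ≈ 0.2737
After 'negative': P(infected) = 0.7·0.2737 / (0.7·0.2737 + 0.8·0.7263) ≈ 0.2480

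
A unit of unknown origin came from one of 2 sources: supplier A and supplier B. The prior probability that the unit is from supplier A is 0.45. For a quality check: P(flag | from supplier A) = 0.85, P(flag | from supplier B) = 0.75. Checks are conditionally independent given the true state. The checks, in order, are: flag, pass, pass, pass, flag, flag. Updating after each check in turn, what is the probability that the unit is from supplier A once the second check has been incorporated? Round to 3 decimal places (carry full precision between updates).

After 'flag': P(supplier A) = 0.85·0.4500 / (0.85·0.4500 + 0.75·0.5500) ≈ 0.4811
After 'pass': P(supplier A) = 0.15·0.4811 / (0.15·0.4811 + 0.25·0.5189) ≈ 0.3575

0.357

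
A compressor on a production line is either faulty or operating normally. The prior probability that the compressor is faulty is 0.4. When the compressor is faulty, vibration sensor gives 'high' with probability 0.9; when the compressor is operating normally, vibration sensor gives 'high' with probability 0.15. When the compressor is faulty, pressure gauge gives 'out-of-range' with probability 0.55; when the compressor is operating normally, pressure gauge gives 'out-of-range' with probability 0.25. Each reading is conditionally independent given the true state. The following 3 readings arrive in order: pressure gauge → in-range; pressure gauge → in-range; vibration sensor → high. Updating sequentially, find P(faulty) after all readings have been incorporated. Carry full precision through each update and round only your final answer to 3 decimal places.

0.590

After pressure gauge='in-range': P(faulty) = 0.45·0.4000 / (0.45·0.4000 + 0.75·0.6000) ≈ 0.2857
After pressure gauge='in-range': P(faulty) = 0.45·0.2857 / (0.45·0.2857 + 0.75·0.7143) ≈ 0.1935
After vibration sensor='high': P(faulty) = 0.9·0.1935 / (0.9·0.1935 + 0.15·0.8065) ≈ 0.5902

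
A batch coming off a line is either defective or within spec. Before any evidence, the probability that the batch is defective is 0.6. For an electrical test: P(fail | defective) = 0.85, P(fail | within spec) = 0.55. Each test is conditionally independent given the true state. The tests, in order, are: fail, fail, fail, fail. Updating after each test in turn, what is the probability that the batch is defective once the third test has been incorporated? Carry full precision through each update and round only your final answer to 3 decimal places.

0.847

After 'fail': P(defective) = 0.85·0.6000 / (0.85·0.6000 + 0.55·0.4000) ≈ 0.6986
After 'fail': P(defective) = 0.85·0.6986 / (0.85·0.6986 + 0.55·0.3014) ≈ 0.7818
After 'fail': P(defective) = 0.85·0.7818 / (0.85·0.7818 + 0.55·0.2182) ≈ 0.8470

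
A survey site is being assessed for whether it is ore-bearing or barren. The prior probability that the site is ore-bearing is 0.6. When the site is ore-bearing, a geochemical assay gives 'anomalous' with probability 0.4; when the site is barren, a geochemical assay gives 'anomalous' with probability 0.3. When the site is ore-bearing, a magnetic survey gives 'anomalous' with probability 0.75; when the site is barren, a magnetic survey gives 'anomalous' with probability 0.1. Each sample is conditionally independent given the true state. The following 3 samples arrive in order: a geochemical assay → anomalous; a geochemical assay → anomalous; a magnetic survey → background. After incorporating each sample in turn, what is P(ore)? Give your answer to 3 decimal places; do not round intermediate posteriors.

After a geochemical assay='anomalous': P(ore) = 0.4·0.6000 / (0.4·0.6000 + 0.3·0.4000) ≈ 0.6667
After a geochemical assay='anomalous': P(ore) = 0.4·0.6667 / (0.4·0.6667 + 0.3·0.3333) ≈ 0.7273
After a magnetic survey='background': P(ore) = 0.25·0.7273 / (0.25·0.7273 + 0.9·0.2727) ≈ 0.4255

0.426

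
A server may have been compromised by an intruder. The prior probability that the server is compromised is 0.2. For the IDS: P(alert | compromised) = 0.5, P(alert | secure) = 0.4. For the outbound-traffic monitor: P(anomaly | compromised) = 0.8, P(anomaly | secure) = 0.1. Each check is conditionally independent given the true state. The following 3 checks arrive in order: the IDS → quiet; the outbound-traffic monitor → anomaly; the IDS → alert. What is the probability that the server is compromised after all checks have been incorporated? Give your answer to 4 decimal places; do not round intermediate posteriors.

Each posterior becomes the prior for the next update.
After the IDS='quiet': P(compromised) = 0.5·0.2000 / (0.5·0.2000 + 0.6·0.8000) ≈ 0.1724
After the outbound-traffic monitor='anomaly': P(compromised) = 0.8·0.1724 / (0.8·0.1724 + 0.1·0.8276) ≈ 0.6250
After the IDS='alert': P(compromised) = 0.5·0.6250 / (0.5·0.6250 + 0.4·0.3750) ≈ 0.6757

0.6757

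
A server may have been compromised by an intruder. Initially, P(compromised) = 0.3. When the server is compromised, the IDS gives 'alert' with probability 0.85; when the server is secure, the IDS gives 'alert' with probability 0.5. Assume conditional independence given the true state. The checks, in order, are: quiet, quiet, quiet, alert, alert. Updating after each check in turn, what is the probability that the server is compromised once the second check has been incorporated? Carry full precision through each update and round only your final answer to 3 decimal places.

After 'quiet': P(compromised) = 0.15·0.3000 / (0.15·0.3000 + 0.5·0.7000) ≈ 0.1139
After 'quiet': P(compromised) = 0.15·0.1139 / (0.15·0.1139 + 0.5·0.8861) ≈ 0.0371

0.037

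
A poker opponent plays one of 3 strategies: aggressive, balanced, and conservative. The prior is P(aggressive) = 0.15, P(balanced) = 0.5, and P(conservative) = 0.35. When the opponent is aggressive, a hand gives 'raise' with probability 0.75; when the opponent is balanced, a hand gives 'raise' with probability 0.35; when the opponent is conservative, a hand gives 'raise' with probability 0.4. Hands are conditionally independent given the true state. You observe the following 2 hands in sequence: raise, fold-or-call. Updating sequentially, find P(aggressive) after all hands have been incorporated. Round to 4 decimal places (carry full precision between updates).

Apply Bayes' rule sequentially, carrying P(aggressive) forward.
After 'raise': normaliser = 0.75·0.1500 + 0.35·0.5000 + 0.4·0.3500; P(aggressive) ≈ 0.2632, P(balanced) ≈ 0.4094, P(conservative) ≈ 0.3275
After 'fold-or-call': normaliser = 0.25·0.2632 + 0.65·0.4094 + 0.6·0.3275; P(aggressive) ≈ 0.1245, P(balanced) ≈ 0.5036, P(conservative) ≈ 0.3719

0.1245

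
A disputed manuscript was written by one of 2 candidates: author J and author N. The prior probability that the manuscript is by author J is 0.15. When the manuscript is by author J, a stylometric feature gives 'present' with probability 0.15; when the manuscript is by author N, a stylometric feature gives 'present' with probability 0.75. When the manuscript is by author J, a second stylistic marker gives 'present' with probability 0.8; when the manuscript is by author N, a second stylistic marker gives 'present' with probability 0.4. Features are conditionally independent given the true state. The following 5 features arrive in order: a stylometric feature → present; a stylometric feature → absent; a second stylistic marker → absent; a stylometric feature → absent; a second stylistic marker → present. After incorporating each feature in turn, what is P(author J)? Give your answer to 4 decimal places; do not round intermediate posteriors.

Apply Bayes' rule sequentially, carrying P(author J) forward.
After a stylometric feature='present': P(author J) = 0.15·0.1500 / (0.15·0.1500 + 0.75·0.8500) ≈ 0.0341
After a stylometric feature='absent': P(author J) = 0.85·0.0341 / (0.85·0.0341 + 0.25·0.9659) ≈ 0.1071
After a second stylistic marker='absent': P(author J) = 0.2·0.1071 / (0.2·0.1071 + 0.6·0.8929) ≈ 0.0385
After a stylometric feature='absent': P(author J) = 0.85·0.0385 / (0.85·0.0385 + 0.25·0.9615) ≈ 0.1197
After a second stylistic marker='present': P(author J) = 0.8·0.1197 / (0.8·0.1197 + 0.4·0.8803) ≈ 0.2138

0.2138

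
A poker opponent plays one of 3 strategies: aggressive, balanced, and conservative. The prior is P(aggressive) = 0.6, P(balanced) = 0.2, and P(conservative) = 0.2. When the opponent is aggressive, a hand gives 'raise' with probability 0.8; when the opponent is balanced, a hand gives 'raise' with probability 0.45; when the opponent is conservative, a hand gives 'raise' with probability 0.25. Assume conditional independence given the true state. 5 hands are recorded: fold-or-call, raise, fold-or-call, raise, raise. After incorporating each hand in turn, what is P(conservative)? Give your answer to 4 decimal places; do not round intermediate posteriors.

After 'fold-or-call': normaliser = 0.2·0.6000 + 0.55·0.2000 + 0.75·0.2000; P(aggressive) ≈ 0.3158, P(balanced) ≈ 0.2895, P(conservative) ≈ 0.3947
After 'raise': normaliser = 0.8·0.3158 + 0.45·0.2895 + 0.25·0.3947; P(aggressive) ≈ 0.5246, P(balanced) ≈ 0.2705, P(conservative) ≈ 0.2049
After 'fold-or-call': normaliser = 0.2·0.5246 + 0.55·0.2705 + 0.75·0.2049; P(aggressive) ≈ 0.2575, P(balanced) ≈ 0.3652, P(conservative) ≈ 0.3773
After 'raise': normaliser = 0.8·0.2575 + 0.45·0.3652 + 0.25·0.3773; P(aggressive) ≈ 0.4434, P(balanced) ≈ 0.3536, P(conservative) ≈ 0.2030
After 'raise': normaliser = 0.8·0.4434 + 0.45·0.3536 + 0.25·0.2030; P(aggressive) ≈ 0.6283, P(balanced) ≈ 0.2819, P(conservative) ≈ 0.0899

0.0899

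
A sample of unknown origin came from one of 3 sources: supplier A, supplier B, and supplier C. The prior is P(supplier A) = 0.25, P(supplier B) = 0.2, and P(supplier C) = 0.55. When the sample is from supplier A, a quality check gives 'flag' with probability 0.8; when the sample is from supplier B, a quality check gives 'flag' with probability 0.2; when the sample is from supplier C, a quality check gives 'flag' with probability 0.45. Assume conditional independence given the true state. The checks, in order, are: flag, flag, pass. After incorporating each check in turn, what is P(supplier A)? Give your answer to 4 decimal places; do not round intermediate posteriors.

After 'flag': normaliser = 0.8·0.2500 + 0.2·0.2000 + 0.45·0.5500; P(supplier A) ≈ 0.4103, P(supplier B) ≈ 0.0821, P(supplier C) ≈ 0.5077
After 'flag': normaliser = 0.8·0.4103 + 0.2·0.0821 + 0.45·0.5077; P(supplier A) ≈ 0.5727, P(supplier B) ≈ 0.0286, P(supplier C) ≈ 0.3987
After 'pass': normaliser = 0.2·0.5727 + 0.8·0.0286 + 0.55·0.3987; P(supplier A) ≈ 0.3211, P(supplier B) ≈ 0.0642, P(supplier C) ≈ 0.6147

0.3211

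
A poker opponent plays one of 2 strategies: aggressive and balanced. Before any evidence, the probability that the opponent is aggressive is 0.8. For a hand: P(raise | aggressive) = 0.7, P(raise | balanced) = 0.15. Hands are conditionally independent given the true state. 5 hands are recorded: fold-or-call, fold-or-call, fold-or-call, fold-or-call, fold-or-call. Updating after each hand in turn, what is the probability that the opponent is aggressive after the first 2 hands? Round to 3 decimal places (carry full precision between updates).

After 'fold-or-call': P(aggressive) = 0.3·0.8000 / (0.3·0.8000 + 0.85·0.2000) ≈ 0.5854
After 'fold-or-call': P(aggressive) = 0.3·0.5854 / (0.3·0.5854 + 0.85·0.4146) ≈ 0.3326

0.333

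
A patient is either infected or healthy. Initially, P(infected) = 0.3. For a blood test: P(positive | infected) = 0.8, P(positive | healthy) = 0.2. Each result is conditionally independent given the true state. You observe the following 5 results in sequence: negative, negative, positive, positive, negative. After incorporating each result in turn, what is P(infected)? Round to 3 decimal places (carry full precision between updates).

0.097

After 'negative': P(infected) = 0.2·0.3000 / (0.2·0.3000 + 0.8·0.7000) ≈ 0.0968
After 'negative': P(infected) = 0.2·0.0968 / (0.2·0.0968 + 0.8·0.9032) ≈ 0.0261
After 'positive': P(infected) = 0.8·0.0261 / (0.8·0.0261 + 0.2·0.9739) ≈ 0.0968
After 'positive': P(infected) = 0.8·0.0968 / (0.8·0.0968 + 0.2·0.9032) ≈ 0.3000
After 'negative': P(infected) = 0.2·0.3000 / (0.2·0.3000 + 0.8·0.7000) ≈ 0.0968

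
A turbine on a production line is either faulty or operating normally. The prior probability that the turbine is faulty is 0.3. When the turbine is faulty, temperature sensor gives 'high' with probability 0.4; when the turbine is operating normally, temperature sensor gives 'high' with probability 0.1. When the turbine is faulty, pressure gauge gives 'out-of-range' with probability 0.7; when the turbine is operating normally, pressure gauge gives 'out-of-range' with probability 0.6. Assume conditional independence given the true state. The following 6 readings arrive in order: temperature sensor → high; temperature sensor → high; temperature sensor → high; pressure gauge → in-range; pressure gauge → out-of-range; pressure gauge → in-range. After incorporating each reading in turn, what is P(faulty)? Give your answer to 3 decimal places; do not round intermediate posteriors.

0.947

After temperature sensor='high': P(faulty) = 0.4·0.3000 / (0.4·0.3000 + 0.1·0.7000) ≈ 0.6316
After temperature sensor='high': P(faulty) = 0.4·0.6316 / (0.4·0.6316 + 0.1·0.3684) ≈ 0.8727
After temperature sensor='high': P(faulty) = 0.4·0.8727 / (0.4·0.8727 + 0.1·0.1273) ≈ 0.9648
After pressure gauge='in-range': P(faulty) = 0.3·0.9648 / (0.3·0.9648 + 0.4·0.0352) ≈ 0.9536
After pressure gauge='out-of-range': P(faulty) = 0.7·0.9536 / (0.7·0.9536 + 0.6·0.0464) ≈ 0.9600
After pressure gauge='in-range': P(faulty) = 0.3·0.9600 / (0.3·0.9600 + 0.4·0.0400) ≈ 0.9474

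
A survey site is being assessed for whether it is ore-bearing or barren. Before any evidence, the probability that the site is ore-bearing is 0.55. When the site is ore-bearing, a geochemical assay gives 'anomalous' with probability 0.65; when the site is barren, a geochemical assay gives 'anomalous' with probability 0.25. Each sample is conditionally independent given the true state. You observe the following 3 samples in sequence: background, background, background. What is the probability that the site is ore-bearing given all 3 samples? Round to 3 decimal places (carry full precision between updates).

After 'background': P(ore) = 0.35·0.5500 / (0.35·0.5500 + 0.75·0.4500) ≈ 0.3632
After 'background': P(ore) = 0.35·0.3632 / (0.35·0.3632 + 0.75·0.6368) ≈ 0.2102
After 'background': P(ore) = 0.35·0.2102 / (0.35·0.2102 + 0.75·0.7898) ≈ 0.1105

0.110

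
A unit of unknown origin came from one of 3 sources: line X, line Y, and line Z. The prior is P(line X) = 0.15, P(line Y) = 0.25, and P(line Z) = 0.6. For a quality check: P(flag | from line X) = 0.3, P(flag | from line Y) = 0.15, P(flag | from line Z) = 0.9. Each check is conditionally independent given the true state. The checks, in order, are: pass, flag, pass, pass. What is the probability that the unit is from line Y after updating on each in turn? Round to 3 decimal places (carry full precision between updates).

After 'pass': normaliser = 0.7·0.1500 + 0.85·0.2500 + 0.1·0.6000; P(line X) ≈ 0.2781, P(line Y) ≈ 0.5629, P(line Z) ≈ 0.1589
After 'flag': normaliser = 0.3·0.2781 + 0.15·0.5629 + 0.9·0.1589; P(line X) ≈ 0.2684, P(line Y) ≈ 0.2716, P(line Z) ≈ 0.4601
After 'pass': normaliser = 0.7·0.2684 + 0.85·0.2716 + 0.1·0.4601; P(line X) ≈ 0.4043, P(line Y) ≈ 0.4967, P(line Z) ≈ 0.0990
After 'pass': normaliser = 0.7·0.4043 + 0.85·0.4967 + 0.1·0.0990; P(line X) ≈ 0.3957, P(line Y) ≈ 0.5904, P(line Z) ≈ 0.0138

0.590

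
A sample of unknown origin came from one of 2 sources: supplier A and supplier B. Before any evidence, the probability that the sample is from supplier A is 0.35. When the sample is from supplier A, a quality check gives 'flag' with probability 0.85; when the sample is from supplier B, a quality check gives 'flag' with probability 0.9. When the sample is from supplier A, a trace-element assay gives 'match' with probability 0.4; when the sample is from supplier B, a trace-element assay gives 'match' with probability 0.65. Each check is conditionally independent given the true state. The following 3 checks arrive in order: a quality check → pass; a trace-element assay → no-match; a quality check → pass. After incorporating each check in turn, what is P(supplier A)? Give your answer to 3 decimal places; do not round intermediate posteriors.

0.675

After a quality check='pass': P(supplier A) = 0.15·0.3500 / (0.15·0.3500 + 0.1·0.6500) ≈ 0.4468
After a trace-element assay='no-match': P(supplier A) = 0.6·0.4468 / (0.6·0.4468 + 0.35·0.5532) ≈ 0.5806
After a quality check='pass': P(supplier A) = 0.15·0.5806 / (0.15·0.5806 + 0.1·0.4194) ≈ 0.6750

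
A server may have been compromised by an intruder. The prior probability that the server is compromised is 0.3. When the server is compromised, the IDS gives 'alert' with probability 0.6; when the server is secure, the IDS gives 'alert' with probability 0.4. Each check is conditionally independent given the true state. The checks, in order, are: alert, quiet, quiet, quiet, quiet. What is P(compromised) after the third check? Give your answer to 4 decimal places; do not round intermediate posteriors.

0.2222

After 'alert': P(compromised) = 0.6·0.3000 / (0.6·0.3000 + 0.4·0.7000) ≈ 0.3913
After 'quiet': P(compromised) = 0.4·0.3913 / (0.4·0.3913 + 0.6·0.6087) ≈ 0.3000
After 'quiet': P(compromised) = 0.4·0.3000 / (0.4·0.3000 + 0.6·0.7000) ≈ 0.2222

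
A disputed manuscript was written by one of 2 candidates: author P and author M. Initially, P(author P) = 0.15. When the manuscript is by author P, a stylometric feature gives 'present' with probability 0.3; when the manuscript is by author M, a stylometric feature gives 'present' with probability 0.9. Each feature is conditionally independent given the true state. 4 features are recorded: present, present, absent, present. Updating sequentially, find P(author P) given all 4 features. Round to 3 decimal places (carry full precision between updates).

0.044

Each posterior becomes the prior for the next update.
After 'present': P(author P) = 0.3·0.1500 / (0.3·0.1500 + 0.9·0.8500) ≈ 0.0556
After 'present': P(author P) = 0.3·0.0556 / (0.3·0.0556 + 0.9·0.9444) ≈ 0.0192
After 'absent': P(author P) = 0.7·0.0192 / (0.7·0.0192 + 0.1·0.9808) ≈ 0.1207
After 'present': P(author P) = 0.3·0.1207 / (0.3·0.1207 + 0.9·0.8793) ≈ 0.0437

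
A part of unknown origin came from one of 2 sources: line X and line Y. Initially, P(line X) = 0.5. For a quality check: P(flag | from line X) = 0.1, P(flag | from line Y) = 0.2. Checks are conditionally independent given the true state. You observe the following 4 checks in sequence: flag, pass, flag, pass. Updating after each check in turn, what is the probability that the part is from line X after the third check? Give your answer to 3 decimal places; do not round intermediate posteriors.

Each posterior becomes the prior for the next update.
After 'flag': P(line X) = 0.1·0.5000 / (0.1·0.5000 + 0.2·0.5000) ≈ 0.3333
After 'pass': P(line X) = 0.9·0.3333 / (0.9·0.3333 + 0.8·0.6667) ≈ 0.3600
After 'flag': P(line X) = 0.1·0.3600 / (0.1·0.3600 + 0.2·0.6400) ≈ 0.2195

0.220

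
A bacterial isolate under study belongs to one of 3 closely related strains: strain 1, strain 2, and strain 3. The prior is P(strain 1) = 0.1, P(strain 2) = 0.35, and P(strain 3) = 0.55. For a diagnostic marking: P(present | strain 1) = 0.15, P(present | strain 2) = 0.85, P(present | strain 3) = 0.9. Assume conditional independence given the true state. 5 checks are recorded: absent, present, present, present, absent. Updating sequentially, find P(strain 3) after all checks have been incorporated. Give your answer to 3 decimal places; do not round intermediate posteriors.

After 'absent': normaliser = 0.85·0.1000 + 0.15·0.3500 + 0.1·0.5500; P(strain 1) ≈ 0.4416, P(strain 2) ≈ 0.2727, P(strain 3) ≈ 0.2857
After 'present': normaliser = 0.15·0.4416 + 0.85·0.2727 + 0.9·0.2857; P(strain 1) ≈ 0.1193, P(strain 2) ≈ 0.4175, P(strain 3) ≈ 0.4632
After 'present': normaliser = 0.15·0.1193 + 0.85·0.4175 + 0.9·0.4632; P(strain 1) ≈ 0.0227, P(strain 2) ≈ 0.4495, P(strain 3) ≈ 0.5279
After 'present': normaliser = 0.15·0.0227 + 0.85·0.4495 + 0.9·0.5279; P(strain 1) ≈ 0.0040, P(strain 2) ≈ 0.4440, P(strain 3) ≈ 0.5521
After 'absent': normaliser = 0.85·0.0040 + 0.15·0.4440 + 0.1·0.5521; P(strain 1) ≈ 0.0268, P(strain 2) ≈ 0.5321, P(strain 3) ≈ 0.4411

0.441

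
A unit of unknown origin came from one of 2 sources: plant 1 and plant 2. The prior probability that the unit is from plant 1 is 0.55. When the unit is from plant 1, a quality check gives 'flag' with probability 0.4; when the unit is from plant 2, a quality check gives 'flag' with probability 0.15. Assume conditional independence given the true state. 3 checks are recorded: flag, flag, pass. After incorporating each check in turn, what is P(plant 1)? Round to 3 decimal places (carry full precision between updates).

Each posterior becomes the prior for the next update.
After 'flag': P(plant 1) = 0.4·0.5500 / (0.4·0.5500 + 0.15·0.4500) ≈ 0.7652
After 'flag': P(plant 1) = 0.4·0.7652 / (0.4·0.7652 + 0.15·0.2348) ≈ 0.8968
After 'pass': P(plant 1) = 0.6·0.8968 / (0.6·0.8968 + 0.85·0.1032) ≈ 0.8598

0.860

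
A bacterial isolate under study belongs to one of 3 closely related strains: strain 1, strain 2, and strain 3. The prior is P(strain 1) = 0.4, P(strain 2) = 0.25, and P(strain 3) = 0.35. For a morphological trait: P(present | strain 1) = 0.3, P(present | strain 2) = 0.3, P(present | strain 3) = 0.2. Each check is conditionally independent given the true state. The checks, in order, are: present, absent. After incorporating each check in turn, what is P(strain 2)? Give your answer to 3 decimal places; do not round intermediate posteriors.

0.273

After 'present': normaliser = 0.3·0.4000 + 0.3·0.2500 + 0.2·0.3500; P(strain 1) ≈ 0.4528, P(strain 2) ≈ 0.2830, P(strain 3) ≈ 0.2642
After 'absent': normaliser = 0.7·0.4528 + 0.7·0.2830 + 0.8·0.2642; P(strain 1) ≈ 0.4364, P(strain 2) ≈ 0.2727, P(strain 3) ≈ 0.2909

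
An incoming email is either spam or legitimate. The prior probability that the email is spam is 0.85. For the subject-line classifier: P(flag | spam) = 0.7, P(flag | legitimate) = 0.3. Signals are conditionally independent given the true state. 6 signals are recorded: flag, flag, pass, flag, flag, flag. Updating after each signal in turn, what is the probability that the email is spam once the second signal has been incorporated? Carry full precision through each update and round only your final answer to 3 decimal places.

0.969

After 'flag': P(spam) = 0.7·0.8500 / (0.7·0.8500 + 0.3·0.1500) ≈ 0.9297
After 'flag': P(spam) = 0.7·0.9297 / (0.7·0.9297 + 0.3·0.0703) ≈ 0.9686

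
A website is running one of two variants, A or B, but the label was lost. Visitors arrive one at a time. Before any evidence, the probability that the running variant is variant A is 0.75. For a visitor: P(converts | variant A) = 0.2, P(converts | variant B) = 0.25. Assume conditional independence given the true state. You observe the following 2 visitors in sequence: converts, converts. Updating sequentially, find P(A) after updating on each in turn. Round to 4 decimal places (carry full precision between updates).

0.6575

After 'converts': P(A) = 0.2·0.7500 / (0.2·0.7500 + 0.25·0.2500) ≈ 0.7059
After 'converts': P(A) = 0.2·0.7059 / (0.2·0.7059 + 0.25·0.2941) ≈ 0.6575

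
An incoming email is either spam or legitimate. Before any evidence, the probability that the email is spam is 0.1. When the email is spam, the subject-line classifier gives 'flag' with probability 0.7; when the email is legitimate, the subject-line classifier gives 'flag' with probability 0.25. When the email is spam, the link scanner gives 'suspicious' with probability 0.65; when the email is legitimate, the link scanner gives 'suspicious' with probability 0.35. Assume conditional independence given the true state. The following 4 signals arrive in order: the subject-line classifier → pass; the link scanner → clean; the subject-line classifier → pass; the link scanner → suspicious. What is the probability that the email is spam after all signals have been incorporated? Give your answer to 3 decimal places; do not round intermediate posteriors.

After the subject-line classifier='pass': P(spam) = 0.3·0.1000 / (0.3·0.1000 + 0.75·0.9000) ≈ 0.0426
After the link scanner='clean': P(spam) = 0.35·0.0426 / (0.35·0.0426 + 0.65·0.9574) ≈ 0.0234
After the subject-line classifier='pass': P(spam) = 0.3·0.0234 / (0.3·0.0234 + 0.75·0.9766) ≈ 0.0095
After the link scanner='suspicious': P(spam) = 0.65·0.0095 / (0.65·0.0095 + 0.35·0.9905) ≈ 0.0175

0.017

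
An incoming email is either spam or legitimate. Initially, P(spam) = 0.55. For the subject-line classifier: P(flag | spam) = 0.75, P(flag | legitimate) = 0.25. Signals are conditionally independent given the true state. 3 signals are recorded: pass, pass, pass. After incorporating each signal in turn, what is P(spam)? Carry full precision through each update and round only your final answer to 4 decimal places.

Apply Bayes' rule sequentially, carrying P(spam) forward.
After 'pass': P(spam) = 0.25·0.5500 / (0.25·0.5500 + 0.75·0.4500) ≈ 0.2895
After 'pass': P(spam) = 0.25·0.2895 / (0.25·0.2895 + 0.75·0.7105) ≈ 0.1196
After 'pass': P(spam) = 0.25·0.1196 / (0.25·0.1196 + 0.75·0.8804) ≈ 0.0433

0.0433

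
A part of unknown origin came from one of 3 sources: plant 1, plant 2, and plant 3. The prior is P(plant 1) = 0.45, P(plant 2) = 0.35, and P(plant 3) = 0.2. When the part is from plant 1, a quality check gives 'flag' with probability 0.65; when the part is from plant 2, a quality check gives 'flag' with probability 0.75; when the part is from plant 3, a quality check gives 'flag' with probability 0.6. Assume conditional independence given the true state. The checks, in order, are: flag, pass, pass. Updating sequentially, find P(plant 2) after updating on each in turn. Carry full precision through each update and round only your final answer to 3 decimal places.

Each posterior becomes the prior for the next update.
After 'flag': normaliser = 0.65·0.4500 + 0.75·0.3500 + 0.6·0.2000; P(plant 1) ≈ 0.4333, P(plant 2) ≈ 0.3889, P(plant 3) ≈ 0.1778
After 'pass': normaliser = 0.35·0.4333 + 0.25·0.3889 + 0.4·0.1778; P(plant 1) ≈ 0.4740, P(plant 2) ≈ 0.3038, P(plant 3) ≈ 0.2222
After 'pass': normaliser = 0.35·0.4740 + 0.25·0.3038 + 0.4·0.2222; P(plant 1) ≈ 0.5016, P(plant 2) ≈ 0.2297, P(plant 3) ≈ 0.2688

0.230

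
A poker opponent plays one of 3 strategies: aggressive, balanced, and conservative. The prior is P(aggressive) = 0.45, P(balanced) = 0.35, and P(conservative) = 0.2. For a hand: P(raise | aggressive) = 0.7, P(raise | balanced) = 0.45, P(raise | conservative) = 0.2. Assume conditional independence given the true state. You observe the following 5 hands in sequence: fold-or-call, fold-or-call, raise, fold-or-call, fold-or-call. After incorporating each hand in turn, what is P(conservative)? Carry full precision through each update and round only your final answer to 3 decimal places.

0.491

Apply Bayes' rule sequentially, carrying P(conservative) forward.
After 'fold-or-call': normaliser = 0.3·0.4500 + 0.55·0.3500 + 0.8·0.2000; P(aggressive) ≈ 0.2769, P(balanced) ≈ 0.3949, P(conservative) ≈ 0.3282
After 'fold-or-call': normaliser = 0.3·0.2769 + 0.55·0.3949 + 0.8·0.3282; P(aggressive) ≈ 0.1476, P(balanced) ≈ 0.3859, P(conservative) ≈ 0.4665
After 'raise': normaliser = 0.7·0.1476 + 0.45·0.3859 + 0.2·0.4665; P(aggressive) ≈ 0.2791, P(balanced) ≈ 0.4690, P(conservative) ≈ 0.2520
After 'fold-or-call': normaliser = 0.3·0.2791 + 0.55·0.4690 + 0.8·0.2520; P(aggressive) ≈ 0.1541, P(balanced) ≈ 0.4748, P(conservative) ≈ 0.3711
After 'fold-or-call': normaliser = 0.3·0.1541 + 0.55·0.4748 + 0.8·0.3711; P(aggressive) ≈ 0.0765, P(balanced) ≈ 0.4322, P(conservative) ≈ 0.4913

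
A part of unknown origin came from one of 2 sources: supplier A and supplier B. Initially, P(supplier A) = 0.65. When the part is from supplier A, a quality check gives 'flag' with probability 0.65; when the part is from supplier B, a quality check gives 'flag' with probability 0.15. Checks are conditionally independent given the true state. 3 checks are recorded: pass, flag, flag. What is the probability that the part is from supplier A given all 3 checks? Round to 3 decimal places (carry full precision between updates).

Each posterior becomes the prior for the next update.
After 'pass': P(supplier A) = 0.35·0.6500 / (0.35·0.6500 + 0.85·0.3500) ≈ 0.4333
After 'flag': P(supplier A) = 0.65·0.4333 / (0.65·0.4333 + 0.15·0.5667) ≈ 0.7682
After 'flag': P(supplier A) = 0.65·0.7682 / (0.65·0.7682 + 0.15·0.2318) ≈ 0.9349

0.935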